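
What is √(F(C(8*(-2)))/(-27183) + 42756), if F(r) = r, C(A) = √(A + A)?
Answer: 2*√(7898267661921 - 27183*I*√2)/27183 ≈ 206.78 - 5.0321e-7*I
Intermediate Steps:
C(A) = √2*√A (C(A) = √(2*A) = √2*√A)
√(F(C(8*(-2)))/(-27183) + 42756) = √((√2*√(8*(-2)))/(-27183) + 42756) = √((√2*√(-16))*(-1/27183) + 42756) = √((√2*(4*I))*(-1/27183) + 42756) = √((4*I*√2)*(-1/27183) + 42756) = √(-4*I*√2/27183 + 42756) = √(42756 - 4*I*√2/27183)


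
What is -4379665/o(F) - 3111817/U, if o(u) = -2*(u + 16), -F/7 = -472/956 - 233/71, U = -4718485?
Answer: 350675375197402731/6794231484230 ≈ 51614.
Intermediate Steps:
F = 448455/16969 (F = -7*(-472/956 - 233/71) = -7*(-472*1/956 - 233*1/71) = -7*(-118/239 - 233/71) = -7*(-64065/16969) = 448455/16969 ≈ 26.428)
o(u) = -32 - 2*u (o(u) = -2*(16 + u) = -32 - 2*u)
-4379665/o(F) - 3111817/U = -4379665/(-32 - 2*448455/16969) - 3111817/(-4718485) = -4379665/(-32 - 896910/16969) - 3111817*(-1/4718485) = -4379665/(-1439918/16969) + 3111817/4718485 = -4379665*(-16969/1439918) + 3111817/4718485 = 74318535385/1439918 + 3111817/4718485 = 350675375197402731/6794231484230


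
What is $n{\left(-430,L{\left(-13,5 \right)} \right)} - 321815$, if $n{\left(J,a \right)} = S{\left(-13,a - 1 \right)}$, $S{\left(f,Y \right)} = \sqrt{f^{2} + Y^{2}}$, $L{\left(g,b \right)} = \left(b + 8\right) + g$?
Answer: $-321815 + \sqrt{170} \approx -3.218 \cdot 10^{5}$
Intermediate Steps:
$L{\left(g,b \right)} = 8 + b + g$ ($L{\left(g,b \right)} = \left(8 + b\right) + g = 8 + b + g$)
$S{\left(f,Y \right)} = \sqrt{Y^{2} + f^{2}}$
$n{\left(J,a \right)} = \sqrt{169 + \left(-1 + a\right)^{2}}$ ($n{\left(J,a \right)} = \sqrt{\left(a - 1\right)^{2} + \left(-13\right)^{2}} = \sqrt{\left(-1 + a\right)^{2} + 169} = \sqrt{169 + \left(-1 + a\right)^{2}}$)
$n{\left(-430,L{\left(-13,5 \right)} \right)} - 321815 = \sqrt{169 + \left(-1 + \left(8 + 5 - 13\right)\right)^{2}} - 321815 = \sqrt{169 + \left(-1 + 0\right)^{2}} - 321815 = \sqrt{169 + \left(-1\right)^{2}} - 321815 = \sqrt{169 + 1} - 321815 = \sqrt{170} - 321815 = -321815 + \sqrt{170}$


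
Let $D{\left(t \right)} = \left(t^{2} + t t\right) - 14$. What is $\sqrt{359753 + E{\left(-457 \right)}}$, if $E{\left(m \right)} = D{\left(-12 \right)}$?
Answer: $3 \sqrt{40003} \approx 600.02$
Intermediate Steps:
$D{\left(t \right)} = -14 + 2 t^{2}$ ($D{\left(t \right)} = \left(t^{2} + t^{2}\right) - 14 = 2 t^{2} - 14 = -14 + 2 t^{2}$)
$E{\left(m \right)} = 274$ ($E{\left(m \right)} = -14 + 2 \left(-12\right)^{2} = -14 + 2 \cdot 144 = -14 + 288 = 274$)
$\sqrt{359753 + E{\left(-457 \right)}} = \sqrt{359753 + 274} = \sqrt{360027} = 3 \sqrt{40003}$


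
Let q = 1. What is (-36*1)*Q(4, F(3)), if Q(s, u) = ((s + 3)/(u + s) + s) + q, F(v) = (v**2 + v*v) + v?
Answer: -4752/25 ≈ -190.08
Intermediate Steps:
F(v) = v + 2*v**2 (F(v) = (v**2 + v**2) + v = 2*v**2 + v = v + 2*v**2)
Q(s, u) = 1 + s + (3 + s)/(s + u) (Q(s, u) = ((s + 3)/(u + s) + s) + 1 = ((3 + s)/(s + u) + s) + 1 = (s + (3 + s)/(s + u)) + 1 = 1 + s + (3 + s)/(s + u))
(-36*1)*Q(4, F(3)) = (-36*1)*((3 + 3*(1 + 2*3) + 4**2 + 2*4 + 4*(3*(1 + 2*3)))/(4 + 3*(1 + 2*3))) = -36*(3 + 3*(1 + 6) + 16 + 8 + 4*(3*(1 + 6)))/(4 + 3*(1 + 6)) = -36*(3 + 3*7 + 16 + 8 + 4*(3*7))/(4 + 3*7) = -36*(3 + 21 + 16 + 8 + 4*21)/(4 + 21) = -36*(3 + 21 + 16 + 8 + 84)/25 = -36*132/25 = -4752/25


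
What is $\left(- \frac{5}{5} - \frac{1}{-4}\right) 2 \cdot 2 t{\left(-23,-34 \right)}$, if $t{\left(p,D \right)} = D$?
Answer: $102$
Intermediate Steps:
$\left(- \frac{5}{5} - \frac{1}{-4}\right) 2 \cdot 2 t{\left(-23,-34 \right)} = \left(- \frac{5}{5} - \frac{1}{-4}\right) 2 \cdot 2 \left(-34\right) = \left(\left(-5\right) \frac{1}{5} - - \frac{1}{4}\right) 2 \cdot 2 \left(-34\right) = \left(-1 + \frac{1}{4}\right) 2 \cdot 2 \left(-34\right) = \left(- \frac{3}{4}\right) 2 \cdot 2 \left(-34\right) = \left(- \frac{3}{2}\right) 2 \left(-34\right) = \left(-3\right) \left(-34\right) = 102$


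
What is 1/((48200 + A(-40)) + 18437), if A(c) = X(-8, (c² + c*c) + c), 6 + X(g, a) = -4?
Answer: 1/66627 ≈ 1.5009e-5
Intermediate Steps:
X(g, a) = -10 (X(g, a) = -6 - 4 = -10)
A(c) = -10
1/((48200 + A(-40)) + 18437) = 1/((48200 - 10) + 18437) = 1/(48190 + 18437) = 1/66627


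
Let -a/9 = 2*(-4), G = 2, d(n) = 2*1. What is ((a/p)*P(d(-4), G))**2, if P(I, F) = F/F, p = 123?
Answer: 576/1681 ≈ 0.34265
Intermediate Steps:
d(n) = 2
a = 72 (a = -18*(-4) = -9*(-8) = 72)
P(I, F) = 1
((a/p)*P(d(-4), G))**2 = ((72/123)*1)**2 = ((72*(1/123))*1)**2 = ((24/41)*1)**2 = (24/41)**2 = 576/1681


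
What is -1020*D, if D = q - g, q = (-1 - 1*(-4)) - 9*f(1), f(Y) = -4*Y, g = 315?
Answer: 281520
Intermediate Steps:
q = 39 (q = (-1 - 1*(-4)) - (-36) = (-1 + 4) - 9*(-4) = 3 + 36 = 39)
D = -276 (D = 39 - 1*315 = 39 - 315 = -276)
-1020*D = -1020*(-276) = 281520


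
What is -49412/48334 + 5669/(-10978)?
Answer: -37111381/24118666 ≈ -1.5387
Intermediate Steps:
-49412/48334 + 5669/(-10978) = -49412*1/48334 + 5669*(-1/10978) = -2246/2197 - 5669/10978 = -37111381/24118666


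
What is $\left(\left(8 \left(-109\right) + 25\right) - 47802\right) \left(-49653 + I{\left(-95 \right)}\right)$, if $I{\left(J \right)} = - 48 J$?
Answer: $2193729357$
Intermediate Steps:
$\left(\left(8 \left(-109\right) + 25\right) - 47802\right) \left(-49653 + I{\left(-95 \right)}\right) = \left(\left(8 \left(-109\right) + 25\right) - 47802\right) \left(-49653 - -4560\right) = \left(\left(-872 + 25\right) - 47802\right) \left(-49653 + 4560\right) = \left(-847 - 47802\right) \left(-45093\right) = \left(-48649\right) \left(-45093\right) = 2193729357$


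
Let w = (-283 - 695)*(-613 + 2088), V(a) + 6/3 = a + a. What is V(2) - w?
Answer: 1442552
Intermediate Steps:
V(a) = -2 + 2*a (V(a) = -2 + (a + a) = -2 + 2*a)
w = -1442550 (w = -978*1475 = -1442550)
V(2) - w = (-2 + 2*2) - 1*(-1442550) = (-2 + 4) + 1442550 = 2 + 1442550 = 1442552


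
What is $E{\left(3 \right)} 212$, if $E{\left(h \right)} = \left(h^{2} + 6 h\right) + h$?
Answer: $6360$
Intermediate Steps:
$E{\left(h \right)} = h^{2} + 7 h$
$E{\left(3 \right)} 212 = 3 \left(7 + 3\right) 212 = 3 \cdot 10 \cdot 212 = 30 \cdot 212 = 6360$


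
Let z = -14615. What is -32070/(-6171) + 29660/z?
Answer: 19044746/6012611 ≈ 3.1675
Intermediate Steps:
-32070/(-6171) + 29660/z = -32070/(-6171) + 29660/(-14615) = -32070*(-1/6171) + 29660*(-1/14615) = 10690/2057 - 5932/2923 = 19044746/6012611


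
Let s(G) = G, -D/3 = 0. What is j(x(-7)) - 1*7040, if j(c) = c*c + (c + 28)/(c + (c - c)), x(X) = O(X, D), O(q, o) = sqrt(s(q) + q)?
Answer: -7053 - 2*I*sqrt(14) ≈ -7053.0 - 7.4833*I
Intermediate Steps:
D = 0 (D = -3*0 = 0)
O(q, o) = sqrt(2)*sqrt(q) (O(q, o) = sqrt(q + q) = sqrt(2*q) = sqrt(2)*sqrt(q))
x(X) = sqrt(2)*sqrt(X)
j(c) = c**2 + (28 + c)/c (j(c) = c**2 + (28 + c)/(c + 0) = c**2 + (28 + c)/c)
j(x(-7)) - 1*7040 = (28 + sqrt(2)*sqrt(-7) + (sqrt(2)*sqrt(-7))**3)/((sqrt(2)*sqrt(-7))) - 1*7040 = (28 + sqrt(2)*(I*sqrt(7)) + (sqrt(2)*(I*sqrt(7)))**3)/((sqrt(2)*(I*sqrt(7)))) - 7040 = (28 + I*sqrt(14) + (I*sqrt(14))**3)/((I*sqrt(14))) - 7040 = (-I*sqrt(14)/14)*(28 + I*sqrt(14) - 14*I*sqrt(14)) - 7040 = (-I*sqrt(14)/14)*(28 - 13*I*sqrt(14)) - 7040 = -I*sqrt(14)*(28 - 13*I*sqrt(14))/14 - 7040 = -7040 - I*sqrt(14)*(28 - 13*I*sqrt(14))/14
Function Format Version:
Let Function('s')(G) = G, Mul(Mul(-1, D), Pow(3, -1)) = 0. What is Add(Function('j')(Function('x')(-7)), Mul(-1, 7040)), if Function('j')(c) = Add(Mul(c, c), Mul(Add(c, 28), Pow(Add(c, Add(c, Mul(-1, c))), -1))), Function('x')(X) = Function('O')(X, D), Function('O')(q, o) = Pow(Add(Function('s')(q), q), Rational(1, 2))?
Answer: Add(-7053, Mul(-2, I, Pow(14, Rational(1, 2)))) ≈ Add(-7053.0, Mul(-7.4833, I))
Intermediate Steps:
D = 0 (D = Mul(-3, 0) = 0)
Function('O')(q, o) = Mul(Pow(2, Rational(1, 2)), Pow(q, Rational(1, 2))) (Function('O')(q, o) = Pow(Add(q, q), Rational(1, 2)) = Pow(Mul(2, q), Rational(1, 2)) = Mul(Pow(2, Rational(1, 2)), Pow(q, Rational(1, 2))))
Function('x')(X) = Mul(Pow(2, Rational(1, 2)), Pow(X, Rational(1, 2)))
Function('j')(c) = Add(Pow(c, 2), Mul(Pow(c, -1), Add(28, c))) (Function('j')(c) = Add(Pow(c, 2), Mul(Add(28, c), Pow(Add(c, 0), -1))) = Add(Pow(c, 2), Mul(Add(28, c), Pow(c, -1))) = Add(Pow(c, 2), Mul(Pow(c, -1), Add(28, c))))
Add(Function('j')(Function('x')(-7)), Mul(-1, 7040)) = Add(Mul(Pow(Mul(Pow(2, Rational(1, 2)), Pow(-7, Rational(1, 2))), -1), Add(28, Mul(Pow(2, Rational(1, 2)), Pow(-7, Rational(1, 2))), Pow(Mul(Pow(2, Rational(1, 2)), Pow(-7, Rational(1, 2))), 3))), Mul(-1, 7040)) = Add(Mul(Pow(Mul(Pow(2, Rational(1, 2)), Mul(I, Pow(7, Rational(1, 2)))), -1), Add(28, Mul(Pow(2, Rational(1, 2)), Mul(I, Pow(7, Rational(1, 2)))), Pow(Mul(Pow(2, Rational(1, 2)), Mul(I, Pow(7, Rational(1, 2)))), 3))), -7040) = Add(Mul(Pow(Mul(I, Pow(14, Rational(1, 2))), -1), Add(28, Mul(I, Pow(14, Rational(1, 2))), Pow(Mul(I, Pow(14, Rational(1, 2))), 3))), -7040) = Add(Mul(Mul(Rational(-1, 14), I, Pow(14, Rational(1, 2))), Add(28, Mul(I, Pow(14, Rational(1, 2))), Mul(-14, I, Pow(14, Rational(1, 2))))), -7040) = Add(Mul(Mul(Rational(-1, 14), I, Pow(14, Rational(1, 2))), Add(28, Mul(-13, I, Pow(14, Rational(1, 2))))), -7040) = Add(Mul(Rational(-1, 14), I, Pow(14, Rational(1, 2)), Add(28, Mul(-13, I, Pow(14, Rational(1, 2))))), -7040) = Add(-7040, Mul(Rational(-1, 14), I, Pow(14, Rational(1, 2)), Add(28, Mul(-13, I, Pow(14, Rational(1, 2))))))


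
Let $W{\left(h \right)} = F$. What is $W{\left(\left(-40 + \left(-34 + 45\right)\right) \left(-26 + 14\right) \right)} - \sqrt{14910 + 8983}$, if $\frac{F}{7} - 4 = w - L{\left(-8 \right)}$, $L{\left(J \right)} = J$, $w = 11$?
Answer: $161 - \sqrt{23893} \approx 6.4264$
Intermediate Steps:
$F = 161$ ($F = 28 + 7 \left(11 - -8\right) = 28 + 7 \left(11 + 8\right) = 28 + 7 \cdot 19 = 28 + 133 = 161$)
$W{\left(h \right)} = 161$
$W{\left(\left(-40 + \left(-34 + 45\right)\right) \left(-26 + 14\right) \right)} - \sqrt{14910 + 8983} = 161 - \sqrt{14910 + 8983} = 161 - \sqrt{23893}$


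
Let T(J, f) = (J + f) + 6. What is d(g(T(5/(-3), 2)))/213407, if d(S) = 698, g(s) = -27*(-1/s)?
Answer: 698/213407 ≈ 0.0032707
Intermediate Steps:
T(J, f) = 6 + J + f
g(s) = 27/s (g(s) = -(-27)/s = 27/s)
d(g(T(5/(-3), 2)))/213407 = 698/213407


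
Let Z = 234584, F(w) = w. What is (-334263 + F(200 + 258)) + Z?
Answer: -99221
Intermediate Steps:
(-334263 + F(200 + 258)) + Z = (-334263 + (200 + 258)) + 234584 = (-334263 + 458) + 234584 = -333805 + 234584 = -99221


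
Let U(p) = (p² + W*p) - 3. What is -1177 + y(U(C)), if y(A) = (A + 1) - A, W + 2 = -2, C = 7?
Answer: -1176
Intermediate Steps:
W = -4 (W = -2 - 2 = -4)
U(p) = -3 + p² - 4*p (U(p) = (p² - 4*p) - 3 = -3 + p² - 4*p)
y(A) = 1 (y(A) = (1 + A) - A = 1)
-1177 + y(U(C)) = -1177 + 1 = -1176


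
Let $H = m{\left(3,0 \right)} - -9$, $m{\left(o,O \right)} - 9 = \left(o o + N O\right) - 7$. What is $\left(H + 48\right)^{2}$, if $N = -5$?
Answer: $4624$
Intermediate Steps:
$m{\left(o,O \right)} = 2 + o^{2} - 5 O$ ($m{\left(o,O \right)} = 9 - \left(7 + 5 O - o o\right) = 9 - \left(7 - o^{2} + 5 O\right) = 2 + o^{2} - 5 O$)
$H = 20$ ($H = \left(2 + 3^{2} - 0\right) - -9 = \left(2 + 9 + 0\right) + 9 = 11 + 9 = 20$)
$\left(H + 48\right)^{2} = \left(20 + 48\right)^{2} = 68^{2} = 4624$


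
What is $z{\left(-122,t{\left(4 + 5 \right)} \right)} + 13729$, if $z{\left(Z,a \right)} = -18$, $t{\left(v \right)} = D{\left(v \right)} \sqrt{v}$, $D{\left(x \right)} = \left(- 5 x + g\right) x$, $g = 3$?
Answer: $13711$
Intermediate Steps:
$D{\left(x \right)} = x \left(3 - 5 x\right)$ ($D{\left(x \right)} = \left(- 5 x + 3\right) x = \left(3 - 5 x\right) x = x \left(3 - 5 x\right)$)
$t{\left(v \right)} = v^{\frac{3}{2}} \left(3 - 5 v\right)$ ($t{\left(v \right)} = v \left(3 - 5 v\right) \sqrt{v} = v^{\frac{3}{2}} \left(3 - 5 v\right)$)
$z{\left(-122,t{\left(4 + 5 \right)} \right)} + 13729 = -18 + 13729 = 13711$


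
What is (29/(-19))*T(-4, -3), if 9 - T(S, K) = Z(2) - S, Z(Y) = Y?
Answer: -87/19 ≈ -4.5789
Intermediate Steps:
T(S, K) = 7 + S (T(S, K) = 9 - (2 - S) = 9 + (-2 + S) = 7 + S)
(29/(-19))*T(-4, -3) = (29/(-19))*(7 - 4) = (29*(-1/19))*3 = -29/19*3 = -87/19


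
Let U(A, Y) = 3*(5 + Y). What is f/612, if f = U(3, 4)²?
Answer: 81/68 ≈ 1.1912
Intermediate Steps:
U(A, Y) = 15 + 3*Y
f = 729 (f = (15 + 3*4)² = (15 + 12)² = 27² = 729)
f/612 = 729/612 = 729*(1/612) = 81/68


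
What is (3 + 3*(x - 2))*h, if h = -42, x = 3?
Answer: -252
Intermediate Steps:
(3 + 3*(x - 2))*h = (3 + 3*(3 - 2))*(-42) = (3 + 3*1)*(-42) = (3 + 3)*(-42) = 6*(-42) = -252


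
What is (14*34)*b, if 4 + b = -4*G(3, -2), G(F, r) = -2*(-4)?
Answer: -17136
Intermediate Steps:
G(F, r) = 8
b = -36 (b = -4 - 4*8 = -4 - 32 = -36)
(14*34)*b = (14*34)*(-36) = 476*(-36) = -17136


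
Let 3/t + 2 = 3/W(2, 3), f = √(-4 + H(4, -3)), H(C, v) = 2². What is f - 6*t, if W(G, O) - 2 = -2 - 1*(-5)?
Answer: 90/7 ≈ 12.857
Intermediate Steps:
H(C, v) = 4
W(G, O) = 5 (W(G, O) = 2 + (-2 - 1*(-5)) = 2 + (-2 + 5) = 2 + 3 = 5)
f = 0 (f = √(-4 + 4) = √0 = 0)
t = -15/7 (t = 3/(-2 + 3/5) = 3/(-2 + 3*(⅕)) = 3/(-2 + ⅗) = 3/(-7/5) = 3*(-5/7) = -15/7 ≈ -2.1429)
f - 6*t = 0 - 6*(-15/7) = 0 + 90/7 = 90/7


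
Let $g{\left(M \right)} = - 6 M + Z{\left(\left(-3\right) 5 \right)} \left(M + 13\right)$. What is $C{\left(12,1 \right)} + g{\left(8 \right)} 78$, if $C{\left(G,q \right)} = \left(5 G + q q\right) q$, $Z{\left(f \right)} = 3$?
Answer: $1231$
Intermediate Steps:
$C{\left(G,q \right)} = q \left(q^{2} + 5 G\right)$ ($C{\left(G,q \right)} = \left(5 G + q^{2}\right) q = \left(q^{2} + 5 G\right) q = q \left(q^{2} + 5 G\right)$)
$g{\left(M \right)} = 39 - 3 M$ ($g{\left(M \right)} = - 6 M + 3 \left(M + 13\right) = - 6 M + 3 \left(13 + M\right) = - 6 M + \left(39 + 3 M\right) = 39 - 3 M$)
$C{\left(12,1 \right)} + g{\left(8 \right)} 78 = 1 \left(1^{2} + 5 \cdot 12\right) + \left(39 - 24\right) 78 = 1 \left(1 + 60\right) + \left(39 - 24\right) 78 = 1 \cdot 61 + 15 \cdot 78 = 61 + 1170 = 1231$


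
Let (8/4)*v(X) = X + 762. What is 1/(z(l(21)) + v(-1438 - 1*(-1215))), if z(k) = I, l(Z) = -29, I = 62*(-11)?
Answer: -2/825 ≈ -0.0024242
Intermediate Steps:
I = -682
z(k) = -682
v(X) = 381 + X/2 (v(X) = (X + 762)/2 = (762 + X)/2 = 381 + X/2)
1/(z(l(21)) + v(-1438 - 1*(-1215))) = 1/(-682 + (381 + (-1438 - 1*(-1215))/2)) = 1/(-682 + (381 + (-1438 + 1215)/2)) = 1/(-682 + (381 + (1/2)*(-223))) = 1/(-682 + (381 - 223/2)) = 1/(-682 + 539/2) = 1/(-825/2) = -2/825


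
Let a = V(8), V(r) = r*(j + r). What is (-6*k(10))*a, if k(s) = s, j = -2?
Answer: -2880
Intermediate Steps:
V(r) = r*(-2 + r)
a = 48 (a = 8*(-2 + 8) = 8*6 = 48)
(-6*k(10))*a = -6*10*48 = -60*48 = -2880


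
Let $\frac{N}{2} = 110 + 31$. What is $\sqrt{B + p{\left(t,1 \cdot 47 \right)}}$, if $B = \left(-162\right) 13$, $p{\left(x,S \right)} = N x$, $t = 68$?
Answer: $\sqrt{17070} \approx 130.65$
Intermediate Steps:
$N = 282$ ($N = 2 \left(110 + 31\right) = 2 \cdot 141 = 282$)
$p{\left(x,S \right)} = 282 x$
$B = -2106$
$\sqrt{B + p{\left(t,1 \cdot 47 \right)}} = \sqrt{-2106 + 282 \cdot 68} = \sqrt{-2106 + 19176} = \sqrt{17070}$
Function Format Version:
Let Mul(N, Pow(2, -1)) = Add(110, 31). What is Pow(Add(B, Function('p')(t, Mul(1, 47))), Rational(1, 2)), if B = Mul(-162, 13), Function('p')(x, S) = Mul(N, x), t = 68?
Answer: Pow(17070, Rational(1, 2)) ≈ 130.65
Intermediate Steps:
N = 282 (N = Mul(2, Add(110, 31)) = Mul(2, 141) = 282)
Function('p')(x, S) = Mul(282, x)
B = -2106
Pow(Add(B, Function('p')(t, Mul(1, 47))), Rational(1, 2)) = Pow(Add(-2106, Mul(282, 68)), Rational(1, 2)) = Pow(Add(-2106, 19176), Rational(1, 2)) = Pow(17070, Rational(1, 2))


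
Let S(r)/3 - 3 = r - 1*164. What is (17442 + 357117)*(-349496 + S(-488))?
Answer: -131636138637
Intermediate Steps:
S(r) = -483 + 3*r (S(r) = 9 + 3*(r - 1*164) = 9 + 3*(r - 164) = 9 + 3*(-164 + r) = 9 + (-492 + 3*r) = -483 + 3*r)
(17442 + 357117)*(-349496 + S(-488)) = (17442 + 357117)*(-349496 + (-483 + 3*(-488))) = 374559*(-349496 + (-483 - 1464)) = 374559*(-349496 - 1947) = 374559*(-351443) = -131636138637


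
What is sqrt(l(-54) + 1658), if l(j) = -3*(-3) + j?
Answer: sqrt(1613) ≈ 40.162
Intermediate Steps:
l(j) = 9 + j
sqrt(l(-54) + 1658) = sqrt((9 - 54) + 1658) = sqrt(-45 + 1658) = sqrt(1613)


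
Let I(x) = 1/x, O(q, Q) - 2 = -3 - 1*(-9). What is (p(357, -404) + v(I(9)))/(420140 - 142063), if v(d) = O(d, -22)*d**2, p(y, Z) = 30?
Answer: 2438/22524237 ≈ 0.00010824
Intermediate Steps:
O(q, Q) = 8 (O(q, Q) = 2 + (-3 - 1*(-9)) = 2 + (-3 + 9) = 2 + 6 = 8)
v(d) = 8*d**2
(p(357, -404) + v(I(9)))/(420140 - 142063) = (30 + 8*(1/9)**2)/(420140 - 142063) = (30 + 8*(1/9)**2)/278077 = (30 + 8*(1/81))*(1/278077) = (30 + 8/81)*(1/278077) = (2438/81)*(1/278077) = 2438/22524237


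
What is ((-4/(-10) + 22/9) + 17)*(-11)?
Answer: -9823/45 ≈ -218.29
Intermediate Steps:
((-4/(-10) + 22/9) + 17)*(-11) = ((-4*(-1/10) + 22*(1/9)) + 17)*(-11) = ((2/5 + 22/9) + 17)*(-11) = (128/45 + 17)*(-11) = (893/45)*(-11) = -9823/45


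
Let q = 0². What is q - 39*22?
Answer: -858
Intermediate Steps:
q = 0
q - 39*22 = 0 - 39*22 = 0 - 858 = -858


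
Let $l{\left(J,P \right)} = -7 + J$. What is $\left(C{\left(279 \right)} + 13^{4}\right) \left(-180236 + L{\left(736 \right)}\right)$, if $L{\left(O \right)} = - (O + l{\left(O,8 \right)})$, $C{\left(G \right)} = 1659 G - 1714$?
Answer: $-88980433308$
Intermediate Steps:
$C{\left(G \right)} = -1714 + 1659 G$
$L{\left(O \right)} = 7 - 2 O$ ($L{\left(O \right)} = - (O + \left(-7 + O\right)) = - (-7 + 2 O) = 7 - 2 O$)
$\left(C{\left(279 \right)} + 13^{4}\right) \left(-180236 + L{\left(736 \right)}\right) = \left(\left(-1714 + 1659 \cdot 279\right) + 13^{4}\right) \left(-180236 + \left(7 - 1472\right)\right) = \left(\left(-1714 + 462861\right) + 28561\right) \left(-180236 + \left(7 - 1472\right)\right) = \left(461147 + 28561\right) \left(-180236 - 1465\right) = 489708 \left(-181701\right) = -88980433308$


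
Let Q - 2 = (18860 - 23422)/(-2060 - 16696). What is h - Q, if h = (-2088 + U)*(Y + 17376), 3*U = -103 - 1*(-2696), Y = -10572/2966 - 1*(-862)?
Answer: -310317936248599/13907574 ≈ -2.2313e+7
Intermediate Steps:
Y = 1273060/1483 (Y = -10572*1/2966 + 862 = -5286/1483 + 862 = 1273060/1483 ≈ 858.44)
U = 2593/3 (U = (-103 - 1*(-2696))/3 = (-103 + 2696)/3 = (⅓)*2593 = 2593/3 ≈ 864.33)
Q = 21037/9378 (Q = 2 + (18860 - 23422)/(-2060 - 16696) = 2 - 4562/(-18756) = 2 - 4562*(-1/18756) = 2 + 2281/9378 = 21037/9378 ≈ 2.2432)
h = -99269963228/4449 (h = (-2088 + 2593/3)*(1273060/1483 + 17376) = -3671/3*27041668/1483 = -99269963228/4449 ≈ -2.2313e+7)
h - Q = -99269963228/4449 - 1*21037/9378 = -99269963228/4449 - 21037/9378 = -310317936248599/13907574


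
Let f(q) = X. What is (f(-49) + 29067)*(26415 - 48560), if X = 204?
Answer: -648206295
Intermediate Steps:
f(q) = 204
(f(-49) + 29067)*(26415 - 48560) = (204 + 29067)*(26415 - 48560) = 29271*(-22145) = -648206295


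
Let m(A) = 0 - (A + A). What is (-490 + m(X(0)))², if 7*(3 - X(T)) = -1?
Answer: 12068676/49 ≈ 2.4630e+5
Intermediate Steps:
X(T) = 22/7 (X(T) = 3 - ⅐*(-1) = 3 + ⅐ = 22/7)
m(A) = -2*A (m(A) = 0 - 2*A = -2*A)
(-490 + m(X(0)))² = (-490 - 2*22/7)² = (-490 - 44/7)² = (-3474/7)² = 12068676/49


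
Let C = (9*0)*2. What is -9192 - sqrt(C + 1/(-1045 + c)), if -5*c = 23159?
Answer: -9192 - I*sqrt(8870)/7096 ≈ -9192.0 - 0.013272*I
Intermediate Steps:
c = -23159/5 (c = -1/5*23159 = -23159/5 ≈ -4631.8)
C = 0 (C = 0*2 = 0)
-9192 - sqrt(C + 1/(-1045 + c)) = -9192 - sqrt(0 + 1/(-1045 - 23159/5)) = -9192 - sqrt(0 + 1/(-28384/5)) = -9192 - sqrt(0 - 5/28384) = -9192 - sqrt(-5/28384) = -9192 - I*sqrt(8870)/7096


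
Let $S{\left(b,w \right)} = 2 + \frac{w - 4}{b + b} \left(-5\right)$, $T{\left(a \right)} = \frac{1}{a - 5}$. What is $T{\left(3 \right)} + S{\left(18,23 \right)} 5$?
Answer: $- \frac{133}{36} \approx -3.6944$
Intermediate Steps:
$T{\left(a \right)} = \frac{1}{-5 + a}$
$S{\left(b,w \right)} = 2 - \frac{5 \left(-4 + w\right)}{2 b}$ ($S{\left(b,w \right)} = 2 + \frac{-4 + w}{2 b} \left(-5\right) = 2 - \frac{5 \left(-4 + w\right)}{2 b}$)
$T{\left(3 \right)} + S{\left(18,23 \right)} 5 = \frac{1}{-5 + 3} + \frac{20 - 115 + 4 \cdot 18}{2 \cdot 18} \cdot 5 = \frac{1}{-2} + \frac{1}{2} \cdot \frac{1}{18} \left(20 - 115 + 72\right) 5 = - \frac{1}{2} + \frac{1}{2} \cdot \frac{1}{18} \left(-23\right) 5 = - \frac{1}{2} - \frac{115}{36} = - \frac{133}{36}$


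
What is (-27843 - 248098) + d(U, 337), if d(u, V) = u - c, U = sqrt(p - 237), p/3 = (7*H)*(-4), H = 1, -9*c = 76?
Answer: -2483393/9 + I*sqrt(321) ≈ -2.7593e+5 + 17.916*I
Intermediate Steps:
c = -76/9 (c = -1/9*76 = -76/9 ≈ -8.4444)
p = -84 (p = 3*((7*1)*(-4)) = 3*(7*(-4)) = 3*(-28) = -84)
U = I*sqrt(321) (U = sqrt(-84 - 237) = sqrt(-321) = I*sqrt(321) ≈ 17.916*I)
d(u, V) = 76/9 + u (d(u, V) = u - 1*(-76/9) = u + 76/9 = 76/9 + u)
(-27843 - 248098) + d(U, 337) = (-27843 - 248098) + (76/9 + I*sqrt(321)) = -275941 + (76/9 + I*sqrt(321)) = -2483393/9 + I*sqrt(321)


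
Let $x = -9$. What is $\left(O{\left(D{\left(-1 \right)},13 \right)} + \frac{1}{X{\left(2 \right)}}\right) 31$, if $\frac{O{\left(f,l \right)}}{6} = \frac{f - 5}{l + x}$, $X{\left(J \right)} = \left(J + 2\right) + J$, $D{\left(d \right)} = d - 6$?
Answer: $- \frac{3317}{6} \approx -552.83$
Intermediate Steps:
$D{\left(d \right)} = -6 + d$ ($D{\left(d \right)} = d - 6 = -6 + d$)
$X{\left(J \right)} = 2 + 2 J$ ($X{\left(J \right)} = \left(2 + J\right) + J = 2 + 2 J$)
$O{\left(f,l \right)} = \frac{6 \left(-5 + f\right)}{-9 + l}$ ($O{\left(f,l \right)} = 6 \frac{f - 5}{l - 9} = 6 \frac{-5 + f}{-9 + l} = \frac{6 \left(-5 + f\right)}{-9 + l}$)
$\left(O{\left(D{\left(-1 \right)},13 \right)} + \frac{1}{X{\left(2 \right)}}\right) 31 = \left(\frac{6 \left(-5 - 7\right)}{-9 + 13} + \frac{1}{2 + 2 \cdot 2}\right) 31 = \left(\frac{6 \left(-5 - 7\right)}{4} + \frac{1}{2 + 4}\right) 31 = \left(6 \cdot \frac{1}{4} \left(-12\right) + \frac{1}{6}\right) 31 = \left(-18 + \frac{1}{6}\right) 31 = \left(- \frac{107}{6}\right) 31 = - \frac{3317}{6}$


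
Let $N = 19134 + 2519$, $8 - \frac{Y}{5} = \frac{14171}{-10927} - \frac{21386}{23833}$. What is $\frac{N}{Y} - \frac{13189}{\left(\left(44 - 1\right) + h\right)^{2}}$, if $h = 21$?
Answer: $\frac{22922040681036023}{54370463600640} \approx 421.59$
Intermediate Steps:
$Y = \frac{13274038965}{260423191}$ ($Y = 40 - 5 \left(\frac{14171}{-10927} - \frac{21386}{23833}\right) = 40 - 5 \left(14171 \left(- \frac{1}{10927}\right) - \frac{21386}{23833}\right) = 40 - 5 \left(- \frac{14171}{10927} - \frac{21386}{23833}\right) = 40 - - \frac{2857111325}{260423191} = 40 + \frac{2857111325}{260423191} = \frac{13274038965}{260423191} \approx 50.971$)
$N = 21653$
$\frac{N}{Y} - \frac{13189}{\left(\left(44 - 1\right) + h\right)^{2}} = \frac{21653}{\frac{13274038965}{260423191}} - \frac{13189}{\left(\left(44 - 1\right) + 21\right)^{2}} = 21653 \cdot \frac{260423191}{13274038965} - \frac{13189}{\left(\left(44 - 1\right) + 21\right)^{2}} = \frac{5638943354723}{13274038965} - \frac{13189}{\left(43 + 21\right)^{2}} = \frac{5638943354723}{13274038965} - \frac{13189}{64^{2}} = \frac{5638943354723}{13274038965} - \frac{13189}{4096} = \frac{22922040681036023}{54370463600640}$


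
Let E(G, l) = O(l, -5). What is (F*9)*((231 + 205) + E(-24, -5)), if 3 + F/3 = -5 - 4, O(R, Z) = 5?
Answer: -142884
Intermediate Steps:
E(G, l) = 5
F = -36 (F = -9 + 3*(-5 - 4) = -9 + 3*(-9) = -9 - 27 = -36)
(F*9)*((231 + 205) + E(-24, -5)) = (-36*9)*((231 + 205) + 5) = -324*(436 + 5) = -324*441 = -142884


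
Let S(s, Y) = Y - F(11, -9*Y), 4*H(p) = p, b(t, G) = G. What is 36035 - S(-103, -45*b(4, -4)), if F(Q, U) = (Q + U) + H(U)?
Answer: 33841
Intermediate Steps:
H(p) = p/4
F(Q, U) = Q + 5*U/4 (F(Q, U) = (Q + U) + U/4 = Q + 5*U/4)
S(s, Y) = -11 + 49*Y/4 (S(s, Y) = Y - (11 + 5*(-9*Y)/4) = Y - (11 - 45*Y/4) = Y + (-11 + 45*Y/4) = -11 + 49*Y/4)
36035 - S(-103, -45*b(4, -4)) = 36035 - (-11 + 49*(-45*(-4))/4) = 36035 - (-11 + (49/4)*180) = 36035 - (-11 + 2205) = 36035 - 1*2194 = 36035 - 2194 = 33841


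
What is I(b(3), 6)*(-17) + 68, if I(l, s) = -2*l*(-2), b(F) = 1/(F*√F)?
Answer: 68 - 68*√3/9 ≈ 54.913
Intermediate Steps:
b(F) = F^(-3/2) (b(F) = 1/(F^(3/2)) = F^(-3/2))
I(l, s) = 4*l
I(b(3), 6)*(-17) + 68 = (4/3^(3/2))*(-17) + 68 = (4*(√3/9))*(-17) + 68 = (4*√3/9)*(-17) + 68 = -68*√3/9 + 68 = 68 - 68*√3/9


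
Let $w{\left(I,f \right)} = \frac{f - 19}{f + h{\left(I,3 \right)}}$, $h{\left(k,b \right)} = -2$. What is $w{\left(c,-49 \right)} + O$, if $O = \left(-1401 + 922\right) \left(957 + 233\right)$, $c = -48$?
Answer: $- \frac{1710026}{3} \approx -5.7001 \cdot 10^{5}$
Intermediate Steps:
$O = -570010$ ($O = \left(-479\right) 1190 = -570010$)
$w{\left(I,f \right)} = \frac{-19 + f}{-2 + f}$ ($w{\left(I,f \right)} = \frac{f - 19}{f - 2} = \frac{-19 + f}{-2 + f}$)
$w{\left(c,-49 \right)} + O = \frac{-19 - 49}{-2 - 49} - 570010 = \frac{1}{-51} \left(-68\right) - 570010 = \left(- \frac{1}{51}\right) \left(-68\right) - 570010 = \frac{4}{3} - 570010 = - \frac{1710026}{3}$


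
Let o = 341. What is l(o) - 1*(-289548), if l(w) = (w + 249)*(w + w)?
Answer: 691928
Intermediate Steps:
l(w) = 2*w*(249 + w) (l(w) = (249 + w)*(2*w) = 2*w*(249 + w))
l(o) - 1*(-289548) = 2*341*(249 + 341) - 1*(-289548) = 2*341*590 + 289548 = 402380 + 289548 = 691928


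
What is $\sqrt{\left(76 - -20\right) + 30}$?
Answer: $3 \sqrt{14} \approx 11.225$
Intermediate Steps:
$\sqrt{\left(76 - -20\right) + 30} = \sqrt{\left(76 + 20\right) + 30} = \sqrt{96 + 30} = \sqrt{126} = 3 \sqrt{14}$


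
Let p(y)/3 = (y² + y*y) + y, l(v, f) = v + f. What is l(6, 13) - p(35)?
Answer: -7436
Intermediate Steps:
l(v, f) = f + v
p(y) = 3*y + 6*y² (p(y) = 3*((y² + y*y) + y) = 3*((y² + y²) + y) = 3*(2*y² + y) = 3*(y + 2*y²) = 3*y + 6*y²)
l(6, 13) - p(35) = (13 + 6) - 3*35*(1 + 2*35) = 19 - 3*35*(1 + 70) = 19 - 3*35*71 = 19 - 1*7455 = 19 - 7455 = -7436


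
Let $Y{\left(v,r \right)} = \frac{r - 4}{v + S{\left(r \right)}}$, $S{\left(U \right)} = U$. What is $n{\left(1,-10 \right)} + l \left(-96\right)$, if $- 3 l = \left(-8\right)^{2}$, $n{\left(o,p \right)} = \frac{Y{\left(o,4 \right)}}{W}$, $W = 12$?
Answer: $2048$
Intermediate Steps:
$Y{\left(v,r \right)} = \frac{-4 + r}{r + v}$ ($Y{\left(v,r \right)} = \frac{r - 4}{v + r} = \frac{-4 + r}{r + v}$)
$n{\left(o,p \right)} = 0$ ($n{\left(o,p \right)} = \frac{\frac{1}{4 + o} \left(-4 + 4\right)}{12} = \frac{1}{4 + o} 0 \cdot \frac{1}{12} = 0 \cdot \frac{1}{12} = 0$)
$l = - \frac{64}{3}$ ($l = - \frac{\left(-8\right)^{2}}{3} = \left(- \frac{1}{3}\right) 64 = - \frac{64}{3} \approx -21.333$)
$n{\left(1,-10 \right)} + l \left(-96\right) = 0 - -2048 = 0 + 2048 = 2048$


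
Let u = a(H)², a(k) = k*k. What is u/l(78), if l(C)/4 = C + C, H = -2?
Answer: 1/39 ≈ 0.025641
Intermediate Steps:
a(k) = k²
l(C) = 8*C (l(C) = 4*(C + C) = 4*(2*C) = 8*C)
u = 16 (u = ((-2)²)² = 4² = 16)
u/l(78) = 16/((8*78)) = 16/624 = 16*(1/624) = 1/39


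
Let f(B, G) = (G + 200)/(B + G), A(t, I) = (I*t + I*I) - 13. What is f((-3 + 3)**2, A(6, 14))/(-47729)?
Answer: -467/12743643 ≈ -3.6646e-5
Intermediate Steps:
A(t, I) = -13 + I**2 + I*t (A(t, I) = (I*t + I**2) - 13 = (I**2 + I*t) - 13 = -13 + I**2 + I*t)
f(B, G) = (200 + G)/(B + G)
f((-3 + 3)**2, A(6, 14))/(-47729) = ((200 + (-13 + 14**2 + 14*6))/((-3 + 3)**2 + (-13 + 14**2 + 14*6)))/(-47729) = ((200 + (-13 + 196 + 84))/(0**2 + (-13 + 196 + 84)))*(-1/47729) = ((200 + 267)/(0 + 267))*(-1/47729) = (467/267)*(-1/47729) = -467/12743643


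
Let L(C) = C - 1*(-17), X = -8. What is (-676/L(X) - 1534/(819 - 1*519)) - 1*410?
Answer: -220601/450 ≈ -490.22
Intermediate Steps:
L(C) = 17 + C (L(C) = C + 17 = 17 + C)
(-676/L(X) - 1534/(819 - 1*519)) - 1*410 = (-676/(17 - 8) - 1534/(819 - 1*519)) - 1*410 = (-676/9 - 1534/(819 - 519)) - 410 = (-676*⅑ - 1534/300) - 410 = (-676/9 - 1534*1/300) - 410 = (-676/9 - 767/150) - 410 = -36101/450 - 410 = -220601/450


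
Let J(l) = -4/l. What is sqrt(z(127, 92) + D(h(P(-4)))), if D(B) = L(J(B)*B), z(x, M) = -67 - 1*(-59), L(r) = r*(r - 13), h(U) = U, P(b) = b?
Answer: 2*sqrt(15) ≈ 7.7460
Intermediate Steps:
L(r) = r*(-13 + r)
z(x, M) = -8 (z(x, M) = -67 + 59 = -8)
D(B) = 68 (D(B) = ((-4/B)*B)*(-13 + (-4/B)*B) = -4*(-13 - 4) = -4*(-17) = 68)
sqrt(z(127, 92) + D(h(P(-4)))) = sqrt(-8 + 68) = sqrt(60) = 2*sqrt(15)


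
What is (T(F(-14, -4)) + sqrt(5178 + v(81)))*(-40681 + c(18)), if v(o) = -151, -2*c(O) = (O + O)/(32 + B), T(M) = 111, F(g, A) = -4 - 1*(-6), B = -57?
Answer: -112887777/25 - 1017007*sqrt(5027)/25 ≈ -7.3998e+6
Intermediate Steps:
F(g, A) = 2 (F(g, A) = -4 + 6 = 2)
c(O) = O/25 (c(O) = -(O + O)/(2*(32 - 57)) = -2*O/(2*(-25)) = -2*O*(-1)/(2*25) = -(-1)*O/25 = O/25)
(T(F(-14, -4)) + sqrt(5178 + v(81)))*(-40681 + c(18)) = (111 + sqrt(5178 - 151))*(-40681 + (1/25)*18) = (111 + sqrt(5027))*(-40681 + 18/25) = (111 + sqrt(5027))*(-1017007/25) = -112887777/25 - 1017007*sqrt(5027)/25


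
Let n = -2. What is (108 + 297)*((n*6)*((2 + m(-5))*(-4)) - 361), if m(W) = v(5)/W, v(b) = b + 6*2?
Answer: -173421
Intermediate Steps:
v(b) = 12 + b (v(b) = b + 12 = 12 + b)
m(W) = 17/W (m(W) = (12 + 5)/W = 17/W)
(108 + 297)*((n*6)*((2 + m(-5))*(-4)) - 361) = (108 + 297)*((-2*6)*((2 + 17/(-5))*(-4)) - 361) = 405*(-12*(2 + 17*(-1/5))*(-4) - 361) = 405*(-12*(2 - 17/5)*(-4) - 361) = 405*(-(-84)*(-4)/5 - 361) = 405*(-12*28/5 - 361) = 405*(-336/5 - 361) = 405*(-2141/5) = -173421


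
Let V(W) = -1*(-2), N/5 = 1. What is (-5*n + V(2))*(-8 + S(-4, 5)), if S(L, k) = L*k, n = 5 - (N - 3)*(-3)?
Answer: 1484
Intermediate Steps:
N = 5 (N = 5*1 = 5)
n = 11 (n = 5 - (5 - 3)*(-3) = 5 - 2*(-3) = 5 - 1*(-6) = 5 + 6 = 11)
V(W) = 2
(-5*n + V(2))*(-8 + S(-4, 5)) = (-5*11 + 2)*(-8 - 4*5) = (-55 + 2)*(-8 - 20) = -53*(-28) = 1484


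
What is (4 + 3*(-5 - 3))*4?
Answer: -80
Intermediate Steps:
(4 + 3*(-5 - 3))*4 = (4 + 3*(-8))*4 = (4 - 24)*4 = -20*4 = -80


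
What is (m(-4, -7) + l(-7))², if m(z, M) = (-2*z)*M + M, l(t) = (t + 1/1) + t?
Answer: 5776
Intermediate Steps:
l(t) = 1 + 2*t (l(t) = (t + 1) + t = (1 + t) + t = 1 + 2*t)
m(z, M) = M - 2*M*z (m(z, M) = -2*M*z + M = M - 2*M*z)
(m(-4, -7) + l(-7))² = (-7*(1 - 2*(-4)) + (1 + 2*(-7)))² = (-7*(1 + 8) + (1 - 14))² = (-7*9 - 13)² = (-63 - 13)² = (-76)² = 5776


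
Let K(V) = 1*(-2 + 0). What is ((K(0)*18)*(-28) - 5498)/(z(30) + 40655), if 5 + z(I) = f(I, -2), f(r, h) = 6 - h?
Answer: -2245/20329 ≈ -0.11043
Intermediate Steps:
K(V) = -2 (K(V) = 1*(-2) = -2)
z(I) = 3 (z(I) = -5 + (6 - 1*(-2)) = -5 + (6 + 2) = -5 + 8 = 3)
((K(0)*18)*(-28) - 5498)/(z(30) + 40655) = (-2*18*(-28) - 5498)/(3 + 40655) = (-36*(-28) - 5498)/40658 = (1008 - 5498)*(1/40658) = -4490*1/40658 = -2245/20329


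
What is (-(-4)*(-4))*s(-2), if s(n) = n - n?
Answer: 0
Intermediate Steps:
s(n) = 0
(-(-4)*(-4))*s(-2) = -(-4)*(-4)*0 = -4*4*0 = -16*0 = 0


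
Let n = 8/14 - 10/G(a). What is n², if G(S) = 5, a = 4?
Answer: 100/49 ≈ 2.0408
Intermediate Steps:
n = -10/7 (n = 8/14 - 10/5 = 8*(1/14) - 10*⅕ = 4/7 - 2 = -10/7 ≈ -1.4286)
n² = (-10/7)² = 100/49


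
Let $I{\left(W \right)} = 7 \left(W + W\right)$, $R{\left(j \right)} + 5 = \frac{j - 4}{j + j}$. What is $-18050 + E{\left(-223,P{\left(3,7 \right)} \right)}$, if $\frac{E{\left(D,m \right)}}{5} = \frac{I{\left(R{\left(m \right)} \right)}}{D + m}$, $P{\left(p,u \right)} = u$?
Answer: $- \frac{3898465}{216} \approx -18048.0$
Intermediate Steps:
$R{\left(j \right)} = -5 + \frac{-4 + j}{2 j}$ ($R{\left(j \right)} = -5 + \frac{j - 4}{j + j} = -5 + \frac{-4 + j}{2 j}$)
$I{\left(W \right)} = 14 W$ ($I{\left(W \right)} = 7 \cdot 2 W = 14 W$)
$E{\left(D,m \right)} = \frac{5 \left(-63 - \frac{28}{m}\right)}{D + m}$ ($E{\left(D,m \right)} = 5 \frac{14 \left(- \frac{9}{2} - \frac{2}{m}\right)}{D + m} = 5 \frac{-63 - \frac{28}{m}}{D + m} = \frac{5 \left(-63 - \frac{28}{m}\right)}{D + m}$)
$-18050 + E{\left(-223,P{\left(3,7 \right)} \right)} = -18050 + \frac{35 \left(-4 - 63\right)}{7 \left(-223 + 7\right)} = -18050 + 35 \cdot \frac{1}{7} \frac{1}{-216} \left(-4 - 63\right) = -18050 + 35 \cdot \frac{1}{7} \left(- \frac{1}{216}\right) \left(-67\right) = -18050 + \frac{335}{216} = - \frac{3898465}{216}$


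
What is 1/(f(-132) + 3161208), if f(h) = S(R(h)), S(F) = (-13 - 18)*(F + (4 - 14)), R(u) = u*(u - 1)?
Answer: 1/2617282 ≈ 3.8208e-7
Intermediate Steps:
R(u) = u*(-1 + u)
S(F) = 310 - 31*F (S(F) = -31*(F - 10) = -31*(-10 + F) = 310 - 31*F)
f(h) = 310 - 31*h*(-1 + h)
1/(f(-132) + 3161208) = 1/((310 - 31*(-132)*(-1 - 132)) + 3161208) = 1/((310 - 31*(-132)*(-133)) + 3161208) = 1/((310 - 544236) + 3161208) = 1/(-543926 + 3161208) = 1/2617282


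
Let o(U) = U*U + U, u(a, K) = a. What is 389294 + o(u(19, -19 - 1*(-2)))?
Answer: 389674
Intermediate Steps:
o(U) = U + U² (o(U) = U² + U = U + U²)
389294 + o(u(19, -19 - 1*(-2))) = 389294 + 19*(1 + 19) = 389294 + 19*20 = 389294 + 380 = 389674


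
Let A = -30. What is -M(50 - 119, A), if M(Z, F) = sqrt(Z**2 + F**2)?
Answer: -3*sqrt(629) ≈ -75.240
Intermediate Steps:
M(Z, F) = sqrt(F**2 + Z**2)
-M(50 - 119, A) = -sqrt((-30)**2 + (50 - 119)**2) = -sqrt(900 + (-69)**2) = -sqrt(900 + 4761) = -sqrt(5661) = -3*sqrt(629)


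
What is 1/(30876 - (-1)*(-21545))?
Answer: 1/9331 ≈ 0.00010717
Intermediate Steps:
1/(30876 - (-1)*(-21545)) = 1/(30876 - 1*21545) = 1/(30876 - 21545) = 1/9331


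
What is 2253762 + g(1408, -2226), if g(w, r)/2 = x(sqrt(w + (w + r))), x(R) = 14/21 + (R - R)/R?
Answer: 6761290/3 ≈ 2.2538e+6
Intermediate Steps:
x(R) = 2/3 (x(R) = 14*(1/21) + 0/R = 2/3 + 0 = 2/3)
g(w, r) = 4/3 (g(w, r) = 2*(2/3) = 4/3)
2253762 + g(1408, -2226) = 2253762 + 4/3 = 6761290/3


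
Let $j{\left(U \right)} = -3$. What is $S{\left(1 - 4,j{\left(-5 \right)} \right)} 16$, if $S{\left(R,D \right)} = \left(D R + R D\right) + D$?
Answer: $240$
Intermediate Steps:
$S{\left(R,D \right)} = D + 2 D R$ ($S{\left(R,D \right)} = \left(D R + D R\right) + D = 2 D R + D = D + 2 D R$)
$S{\left(1 - 4,j{\left(-5 \right)} \right)} 16 = - 3 \left(1 + 2 \left(1 - 4\right)\right) 16 = - 3 \left(1 + 2 \left(-3\right)\right) 16 = - 3 \left(1 - 6\right) 16 = \left(-3\right) \left(-5\right) 16 = 15 \cdot 16 = 240$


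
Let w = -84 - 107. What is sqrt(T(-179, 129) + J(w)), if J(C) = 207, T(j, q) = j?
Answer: 2*sqrt(7) ≈ 5.2915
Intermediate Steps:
w = -191
sqrt(T(-179, 129) + J(w)) = sqrt(-179 + 207) = sqrt(28) = 2*sqrt(7)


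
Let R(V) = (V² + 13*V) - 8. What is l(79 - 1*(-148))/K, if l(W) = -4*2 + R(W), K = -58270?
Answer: -27232/29135 ≈ -0.93468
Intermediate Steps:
R(V) = -8 + V² + 13*V
l(W) = -16 + W² + 13*W (l(W) = -4*2 + (-8 + W² + 13*W) = -8 + (-8 + W² + 13*W) = -16 + W² + 13*W)
l(79 - 1*(-148))/K = (-16 + (79 - 1*(-148))² + 13*(79 - 1*(-148)))/(-58270) = (-16 + (79 + 148)² + 13*(79 + 148))*(-1/58270) = (-16 + 227² + 13*227)*(-1/58270) = (-16 + 51529 + 2951)*(-1/58270) = 54464*(-1/58270) = -27232/29135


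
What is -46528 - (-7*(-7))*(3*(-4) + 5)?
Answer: -46185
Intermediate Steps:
-46528 - (-7*(-7))*(3*(-4) + 5) = -46528 - 49*(-12 + 5) = -46528 - 49*(-7) = -46528 - 1*(-343) = -46528 + 343 = -46185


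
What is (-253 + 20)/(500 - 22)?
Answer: -233/478 ≈ -0.48745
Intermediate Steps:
(-253 + 20)/(500 - 22) = -233/478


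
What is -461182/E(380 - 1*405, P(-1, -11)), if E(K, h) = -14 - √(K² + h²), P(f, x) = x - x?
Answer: 461182/39 ≈ 11825.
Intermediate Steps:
P(f, x) = 0
-461182/E(380 - 1*405, P(-1, -11)) = -461182/(-14 - √((380 - 1*405)² + 0²)) = -461182/(-14 - √((380 - 405)² + 0)) = -461182/(-14 - √((-25)² + 0)) = -461182/(-14 - √(625 + 0)) = -461182/(-14 - √625) = -461182/(-14 - 1*25) = -461182/(-14 - 25) = -461182/(-39) = -461182*(-1/39) = 461182/39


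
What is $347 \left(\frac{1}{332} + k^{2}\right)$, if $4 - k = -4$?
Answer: $\frac{7373403}{332} \approx 22209.0$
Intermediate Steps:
$k = 8$ ($k = 4 - -4 = 4 + 4 = 8$)
$347 \left(\frac{1}{332} + k^{2}\right) = 347 \left(\frac{1}{332} + 8^{2}\right) = 347 \left(\frac{1}{332} + 64\right) = 347 \cdot \frac{21249}{332} = \frac{7373403}{332}$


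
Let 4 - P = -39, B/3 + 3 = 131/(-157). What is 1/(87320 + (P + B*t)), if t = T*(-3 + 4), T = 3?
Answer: 157/13710573 ≈ 1.1451e-5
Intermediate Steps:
t = 3 (t = 3*(-3 + 4) = 3*1 = 3)
B = -1806/157 (B = -9 + 3*(131/(-157)) = -9 + 3*(131*(-1/157)) = -9 + 3*(-131/157) = -9 - 393/157 = -1806/157 ≈ -11.503)
P = 43 (P = 4 - 1*(-39) = 4 + 39 = 43)
1/(87320 + (P + B*t)) = 1/(87320 + (43 - 1806/157*3)) = 1/(87320 + (43 - 5418/157)) = 1/(87320 + 1333/157) = 1/(13710573/157) = 157/13710573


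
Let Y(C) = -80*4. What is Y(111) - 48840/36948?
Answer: -989350/3079 ≈ -321.32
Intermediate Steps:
Y(C) = -320
Y(111) - 48840/36948 = -320 - 48840/36948 = -320 - 48840*1/36948 = -320 - 4070/3079 = -989350/3079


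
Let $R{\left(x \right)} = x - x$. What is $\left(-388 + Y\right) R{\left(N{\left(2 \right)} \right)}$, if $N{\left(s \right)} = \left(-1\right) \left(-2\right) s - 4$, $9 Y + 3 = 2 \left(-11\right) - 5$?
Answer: $0$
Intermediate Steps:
$Y = - \frac{10}{3}$ ($Y = - \frac{1}{3} + \frac{2 \left(-11\right) - 5}{9} = - \frac{1}{3} + \frac{-22 - 5}{9} = - \frac{1}{3} + \frac{1}{9} \left(-27\right) = - \frac{1}{3} - 3 = - \frac{10}{3} \approx -3.3333$)
$N{\left(s \right)} = -4 + 2 s$ ($N{\left(s \right)} = 2 s - 4 = -4 + 2 s$)
$R{\left(x \right)} = 0$
$\left(-388 + Y\right) R{\left(N{\left(2 \right)} \right)} = \left(-388 - \frac{10}{3}\right) 0 = \left(- \frac{1174}{3}\right) 0 = 0$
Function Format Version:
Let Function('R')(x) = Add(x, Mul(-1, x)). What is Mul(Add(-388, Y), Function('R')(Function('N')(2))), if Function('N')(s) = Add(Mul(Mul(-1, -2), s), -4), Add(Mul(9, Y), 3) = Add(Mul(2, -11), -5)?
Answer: 0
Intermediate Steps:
Y = Rational(-10, 3) (Y = Add(Rational(-1, 3), Mul(Rational(1, 9), Add(Mul(2, -11), -5))) = Add(Rational(-1, 3), Mul(Rational(1, 9), Add(-22, -5))) = Add(Rational(-1, 3), Mul(Rational(1, 9), -27)) = Add(Rational(-1, 3), -3) = Rational(-10, 3) ≈ -3.3333)
Function('N')(s) = Add(-4, Mul(2, s)) (Function('N')(s) = Add(Mul(2, s), -4) = Add(-4, Mul(2, s)))
Function('R')(x) = 0
Mul(Add(-388, Y), Function('R')(Function('N')(2))) = Mul(Add(-388, Rational(-10, 3)), 0) = Mul(Rational(-1174, 3), 0) = 0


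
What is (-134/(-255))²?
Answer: 17956/65025 ≈ 0.27614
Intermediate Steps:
(-134/(-255))² = (-134*(-1/255))² = (134/255)² = 17956/65025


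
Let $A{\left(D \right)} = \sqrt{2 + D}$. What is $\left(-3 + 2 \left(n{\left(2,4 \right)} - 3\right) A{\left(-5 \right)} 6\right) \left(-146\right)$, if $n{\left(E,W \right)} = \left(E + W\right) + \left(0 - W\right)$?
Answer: $438 + 1752 i \sqrt{3} \approx 438.0 + 3034.6 i$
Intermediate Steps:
$n{\left(E,W \right)} = E$ ($n{\left(E,W \right)} = \left(E + W\right) - W = E$)
$\left(-3 + 2 \left(n{\left(2,4 \right)} - 3\right) A{\left(-5 \right)} 6\right) \left(-146\right) = \left(-3 + 2 \left(2 - 3\right) \sqrt{2 - 5} \cdot 6\right) \left(-146\right) = \left(-3 + 2 - \sqrt{-3} \cdot 6\right) \left(-146\right) = \left(-3 + 2 - i \sqrt{3} \cdot 6\right) \left(-146\right) = \left(-3 + 2 \left(- 6 i \sqrt{3}\right)\right) \left(-146\right) = \left(-3 - 12 i \sqrt{3}\right) \left(-146\right) = 438 + 1752 i \sqrt{3}$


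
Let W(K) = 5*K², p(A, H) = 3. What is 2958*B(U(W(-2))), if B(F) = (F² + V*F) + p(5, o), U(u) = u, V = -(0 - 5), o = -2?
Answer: 1487874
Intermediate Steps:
V = 5 (V = -1*(-5) = 5)
B(F) = 3 + F² + 5*F (B(F) = (F² + 5*F) + 3 = 3 + F² + 5*F)
2958*B(U(W(-2))) = 2958*(3 + (5*(-2)²)² + 5*(5*(-2)²)) = 2958*(3 + (5*4)² + 5*(5*4)) = 2958*(3 + 20² + 5*20) = 2958*(3 + 400 + 100) = 2958*503 = 1487874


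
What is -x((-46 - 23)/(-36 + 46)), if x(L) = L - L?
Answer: 0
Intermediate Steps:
x(L) = 0
-x((-46 - 23)/(-36 + 46)) = -1*0 = 0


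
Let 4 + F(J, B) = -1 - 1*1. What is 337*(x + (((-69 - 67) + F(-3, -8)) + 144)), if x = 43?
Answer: 15165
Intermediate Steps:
F(J, B) = -6 (F(J, B) = -4 + (-1 - 1*1) = -4 + (-1 - 1) = -4 - 2 = -6)
337*(x + (((-69 - 67) + F(-3, -8)) + 144)) = 337*(43 + (((-69 - 67) - 6) + 144)) = 337*(43 + ((-136 - 6) + 144)) = 337*(43 + (-142 + 144)) = 337*(43 + 2) = 337*45 = 15165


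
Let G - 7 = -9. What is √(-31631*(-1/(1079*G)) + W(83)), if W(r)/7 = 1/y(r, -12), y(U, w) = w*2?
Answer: 5*I*√100249890/12948 ≈ 3.8664*I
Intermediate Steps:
G = -2 (G = 7 - 9 = -2)
y(U, w) = 2*w
W(r) = -7/24 (W(r) = 7/((2*(-12))) = 7/(-24) = 7*(-1/24) = -7/24)
√(-31631*(-1/(1079*G)) + W(83)) = √(-31631/((-2*(-1079))) - 7/24) = √(-31631/2158 - 7/24) = √(-387125/25896) = 5*I*√100249890/12948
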